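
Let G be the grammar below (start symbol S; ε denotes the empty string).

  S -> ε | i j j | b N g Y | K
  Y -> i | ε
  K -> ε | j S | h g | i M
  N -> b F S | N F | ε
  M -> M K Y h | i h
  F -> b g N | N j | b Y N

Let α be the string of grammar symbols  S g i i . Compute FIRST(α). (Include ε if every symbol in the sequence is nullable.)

Add FIRST(S)\{ε} = { b, h, i, j }; S is nullable, continue.
g is a terminal; add {g} and stop.

{ b, g, h, i, j }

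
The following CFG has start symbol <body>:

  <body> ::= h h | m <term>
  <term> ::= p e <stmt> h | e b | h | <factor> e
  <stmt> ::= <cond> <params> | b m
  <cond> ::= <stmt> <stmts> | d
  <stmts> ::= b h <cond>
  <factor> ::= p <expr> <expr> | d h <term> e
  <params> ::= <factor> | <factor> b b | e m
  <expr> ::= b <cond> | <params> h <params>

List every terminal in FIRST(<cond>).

{ b, d }

From <cond> ::= <stmt> <stmts>: add FIRST(<stmt>) = { b, d }.
<cond> ::= d contributes {d}.
Union: FIRST(<cond>) = { b, d }.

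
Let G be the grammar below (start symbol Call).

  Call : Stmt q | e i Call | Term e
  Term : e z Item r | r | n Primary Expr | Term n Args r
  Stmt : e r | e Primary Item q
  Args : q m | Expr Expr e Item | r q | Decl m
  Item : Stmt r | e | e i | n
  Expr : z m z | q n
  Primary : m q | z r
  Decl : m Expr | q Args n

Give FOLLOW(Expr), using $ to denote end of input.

In Term : n Primary Expr: Expr is at the end, add FOLLOW(Term) = { e, n }.
In Args : Expr Expr e Item: add FIRST(Expr e Item) = { q, z }.
In Args : Expr Expr e Item: add FIRST(e Item) = { e }.
In Decl : m Expr: Expr is at the end, add FOLLOW(Decl) = { m }.
Union: FOLLOW(Expr) = { e, m, n, q, z }.

{ e, m, n, q, z }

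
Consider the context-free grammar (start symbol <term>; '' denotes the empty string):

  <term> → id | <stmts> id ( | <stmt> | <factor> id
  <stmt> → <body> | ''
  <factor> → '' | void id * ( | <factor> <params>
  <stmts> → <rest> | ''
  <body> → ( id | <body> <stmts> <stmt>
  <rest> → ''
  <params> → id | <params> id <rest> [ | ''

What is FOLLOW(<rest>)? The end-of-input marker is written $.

{ $, (, [, id }

In <stmts> → <rest>: <rest> is at the end, add FOLLOW(<stmts>) = { $, (, id }.
In <params> → <params> id <rest> [: add FIRST([) = { [ }.
Union: FOLLOW(<rest>) = { $, (, [, id }.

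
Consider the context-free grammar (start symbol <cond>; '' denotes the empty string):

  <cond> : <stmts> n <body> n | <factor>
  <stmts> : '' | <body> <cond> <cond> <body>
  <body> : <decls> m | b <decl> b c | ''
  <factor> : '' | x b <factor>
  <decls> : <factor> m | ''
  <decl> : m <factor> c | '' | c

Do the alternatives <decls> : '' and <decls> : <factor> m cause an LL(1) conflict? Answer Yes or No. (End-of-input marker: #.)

FIRST('') = { '' } and FIRST(<factor> m) = { m, x }.
The first alternative is nullable and FOLLOW(<decls>) = { m } shares m with FIRST of the second — conflict.

Yes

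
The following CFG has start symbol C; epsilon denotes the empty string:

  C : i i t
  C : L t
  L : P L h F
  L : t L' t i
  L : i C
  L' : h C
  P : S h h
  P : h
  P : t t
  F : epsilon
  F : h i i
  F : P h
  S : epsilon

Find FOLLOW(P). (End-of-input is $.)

In L : P L h F: add FIRST(L h F) = { h, i, t }.
In F : P h: add FIRST(h) = { h }.
Union: FOLLOW(P) = { h, i, t }.

{ h, i, t }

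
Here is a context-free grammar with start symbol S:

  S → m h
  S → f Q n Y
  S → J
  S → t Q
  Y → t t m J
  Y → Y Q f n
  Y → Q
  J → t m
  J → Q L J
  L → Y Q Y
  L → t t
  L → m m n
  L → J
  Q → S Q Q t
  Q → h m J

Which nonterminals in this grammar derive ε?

{ } (none)

No nonterminal has an empty production or an RHS whose symbols are all nullable.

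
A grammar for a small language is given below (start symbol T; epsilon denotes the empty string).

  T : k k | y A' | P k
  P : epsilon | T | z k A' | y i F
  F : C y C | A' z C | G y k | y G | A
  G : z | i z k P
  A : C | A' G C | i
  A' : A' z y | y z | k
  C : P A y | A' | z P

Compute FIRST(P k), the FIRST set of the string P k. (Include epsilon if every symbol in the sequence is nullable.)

Add FIRST(P)\{epsilon} = { k, y, z }; P is nullable, continue.
k is a terminal; add {k} and stop.

{ k, y, z }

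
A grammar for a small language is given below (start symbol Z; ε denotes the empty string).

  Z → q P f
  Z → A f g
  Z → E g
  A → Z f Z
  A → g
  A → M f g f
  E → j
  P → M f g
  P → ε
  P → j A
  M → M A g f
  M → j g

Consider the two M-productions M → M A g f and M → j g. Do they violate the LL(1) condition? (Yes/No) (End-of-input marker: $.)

FIRST(M A g f) = { j } and FIRST(j g) = { j }.
Both contain j, so the two alternatives are not disjoint — LL(1) conflict.

Yes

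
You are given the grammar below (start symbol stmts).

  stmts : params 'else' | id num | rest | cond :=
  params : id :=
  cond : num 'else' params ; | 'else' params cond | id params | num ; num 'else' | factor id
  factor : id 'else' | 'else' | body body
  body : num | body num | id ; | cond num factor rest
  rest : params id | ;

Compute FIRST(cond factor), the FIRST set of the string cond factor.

Add FIRST(cond) = { 'else', id, num }; cond is not nullable, stop.

{ 'else', id, num }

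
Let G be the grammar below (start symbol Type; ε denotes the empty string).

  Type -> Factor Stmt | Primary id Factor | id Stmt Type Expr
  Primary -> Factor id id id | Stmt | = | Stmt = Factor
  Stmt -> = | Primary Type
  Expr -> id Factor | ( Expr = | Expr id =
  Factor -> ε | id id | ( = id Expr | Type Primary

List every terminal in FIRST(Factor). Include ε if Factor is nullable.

{ (, =, id, ε }

Factor -> ε contributes ε.
Factor -> id id contributes {id}.
Factor -> ( = id Expr contributes {(}.
From Factor -> Type Primary: add FIRST(Type) = { (, =, id }.
Union: FIRST(Factor) = { (, =, id, ε }.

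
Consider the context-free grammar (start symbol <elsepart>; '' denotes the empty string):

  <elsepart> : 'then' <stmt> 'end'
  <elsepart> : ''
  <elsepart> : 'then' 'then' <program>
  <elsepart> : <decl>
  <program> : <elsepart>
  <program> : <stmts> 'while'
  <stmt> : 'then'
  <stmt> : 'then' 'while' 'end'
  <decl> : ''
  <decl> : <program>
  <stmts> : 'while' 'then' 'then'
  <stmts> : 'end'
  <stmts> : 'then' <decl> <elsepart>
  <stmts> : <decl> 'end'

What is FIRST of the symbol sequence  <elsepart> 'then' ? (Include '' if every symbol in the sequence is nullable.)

Add FIRST(<elsepart>)\{''} = { 'end', 'then', 'while' }; <elsepart> is nullable, continue.
'then' is a terminal; add {'then'} and stop.

{ 'end', 'then', 'while' }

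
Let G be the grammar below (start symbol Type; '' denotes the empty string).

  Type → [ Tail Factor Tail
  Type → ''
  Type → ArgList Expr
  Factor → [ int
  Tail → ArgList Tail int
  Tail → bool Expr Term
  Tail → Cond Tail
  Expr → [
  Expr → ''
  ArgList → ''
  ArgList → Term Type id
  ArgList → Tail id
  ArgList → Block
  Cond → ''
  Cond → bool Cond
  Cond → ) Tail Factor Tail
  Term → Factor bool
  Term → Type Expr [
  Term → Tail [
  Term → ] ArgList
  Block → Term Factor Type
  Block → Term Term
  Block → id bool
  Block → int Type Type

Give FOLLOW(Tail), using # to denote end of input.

{ #, ), [, ], bool, id, int }

In Type → [ Tail Factor Tail: add FIRST(Factor Tail) = { [ }.
In Type → [ Tail Factor Tail: Tail is at the end, add FOLLOW(Type) = { #, ), [, ], bool, id, int }.
In Tail → ArgList Tail int: add FIRST(int) = { int }.
In Tail → Cond Tail: Tail is at the end, add FOLLOW(Tail) = { #, ), [, ], bool, id, int }.
In ArgList → Tail id: add FIRST(id) = { id }.
In Cond → ) Tail Factor Tail: add FIRST(Factor Tail) = { [ }.
In Cond → ) Tail Factor Tail: Tail is at the end, add FOLLOW(Cond) = { ), [, ], bool, id, int }.
In Term → Tail [: add FIRST([) = { [ }.
Union: FOLLOW(Tail) = { #, ), [, ], bool, id, int }.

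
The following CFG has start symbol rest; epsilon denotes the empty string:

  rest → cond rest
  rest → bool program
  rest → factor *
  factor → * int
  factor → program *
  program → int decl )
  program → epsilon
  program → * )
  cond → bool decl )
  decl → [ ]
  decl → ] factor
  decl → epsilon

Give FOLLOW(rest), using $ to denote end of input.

rest is the start symbol, so $ ∈ FOLLOW(rest).
In rest → cond rest: rest is at the end, add FOLLOW(rest) = { $ }.
Union: FOLLOW(rest) = { $ }.

{ $ }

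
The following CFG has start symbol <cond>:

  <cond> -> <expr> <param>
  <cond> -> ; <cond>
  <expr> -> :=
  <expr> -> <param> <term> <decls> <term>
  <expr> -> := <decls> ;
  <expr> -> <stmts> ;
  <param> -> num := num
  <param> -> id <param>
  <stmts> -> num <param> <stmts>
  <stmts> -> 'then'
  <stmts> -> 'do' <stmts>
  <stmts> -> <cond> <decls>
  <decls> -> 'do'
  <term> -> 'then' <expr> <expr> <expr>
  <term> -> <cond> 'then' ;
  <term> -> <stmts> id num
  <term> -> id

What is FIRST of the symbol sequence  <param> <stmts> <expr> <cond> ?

Add FIRST(<param>) = { id, num }; <param> is not nullable, stop.

{ id, num }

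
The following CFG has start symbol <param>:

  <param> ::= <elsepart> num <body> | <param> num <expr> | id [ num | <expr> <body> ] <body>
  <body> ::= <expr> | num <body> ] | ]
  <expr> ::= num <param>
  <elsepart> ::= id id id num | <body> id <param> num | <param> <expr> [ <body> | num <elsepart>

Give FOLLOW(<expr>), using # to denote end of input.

{ #, [, ], id, num }

In <param> ::= <param> num <expr>: <expr> is at the end, add FOLLOW(<param>) = { #, [, ], id, num }.
In <param> ::= <expr> <body> ] <body>: add FIRST(<body> ] <body>) = { ], num }.
In <body> ::= <expr>: <expr> is at the end, add FOLLOW(<body>) = { #, [, ], id, num }.
In <elsepart> ::= <param> <expr> [ <body>: add FIRST([ <body>) = { [ }.
Union: FOLLOW(<expr>) = { #, [, ], id, num }.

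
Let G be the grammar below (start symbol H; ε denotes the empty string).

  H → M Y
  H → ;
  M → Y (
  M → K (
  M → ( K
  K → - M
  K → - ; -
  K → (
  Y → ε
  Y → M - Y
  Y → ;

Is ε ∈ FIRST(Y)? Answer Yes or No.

Y has an ε-production, so Y ⇒ ε.

Yes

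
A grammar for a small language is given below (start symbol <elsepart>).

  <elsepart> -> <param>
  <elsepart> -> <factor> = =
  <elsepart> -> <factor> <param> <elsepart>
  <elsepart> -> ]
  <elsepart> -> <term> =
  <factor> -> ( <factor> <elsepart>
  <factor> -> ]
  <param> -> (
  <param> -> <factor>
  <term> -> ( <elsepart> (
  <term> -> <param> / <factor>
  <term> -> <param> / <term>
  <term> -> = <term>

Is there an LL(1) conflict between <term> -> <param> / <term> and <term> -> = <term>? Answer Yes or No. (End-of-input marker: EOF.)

FIRST(<param> / <term>) = { (, ] } and FIRST(= <term>) = { = }.
The FIRST sets are disjoint and neither alternative is nullable — no conflict.

No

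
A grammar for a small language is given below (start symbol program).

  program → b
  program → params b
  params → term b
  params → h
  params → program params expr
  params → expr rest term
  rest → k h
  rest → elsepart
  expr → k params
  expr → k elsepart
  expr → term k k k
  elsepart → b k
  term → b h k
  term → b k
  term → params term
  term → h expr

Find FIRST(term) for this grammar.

{ b, h, k }

term → b h k contributes {b}.
term → b k contributes {b}.
From term → params term: add FIRST(params) = { b, h, k }.
term → h expr contributes {h}.
Union: FIRST(term) = { b, h, k }.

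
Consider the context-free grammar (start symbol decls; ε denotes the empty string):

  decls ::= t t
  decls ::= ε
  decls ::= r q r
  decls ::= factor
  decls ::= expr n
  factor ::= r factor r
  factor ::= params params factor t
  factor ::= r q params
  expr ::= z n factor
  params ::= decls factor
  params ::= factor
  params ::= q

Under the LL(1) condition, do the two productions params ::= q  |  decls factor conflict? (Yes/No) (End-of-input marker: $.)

Yes

FIRST(q) = { q } and FIRST(decls factor) = { q, r, t, z }.
Both contain q, so the two alternatives are not disjoint — LL(1) conflict.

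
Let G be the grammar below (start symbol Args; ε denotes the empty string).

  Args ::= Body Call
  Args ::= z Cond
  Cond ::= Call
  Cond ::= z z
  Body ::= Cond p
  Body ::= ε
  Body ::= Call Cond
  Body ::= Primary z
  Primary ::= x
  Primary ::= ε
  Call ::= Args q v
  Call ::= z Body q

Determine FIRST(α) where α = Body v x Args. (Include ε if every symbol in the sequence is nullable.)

{ v, x, z }

Add FIRST(Body)\{ε} = { x, z }; Body is nullable, continue.
v is a terminal; add {v} and stop.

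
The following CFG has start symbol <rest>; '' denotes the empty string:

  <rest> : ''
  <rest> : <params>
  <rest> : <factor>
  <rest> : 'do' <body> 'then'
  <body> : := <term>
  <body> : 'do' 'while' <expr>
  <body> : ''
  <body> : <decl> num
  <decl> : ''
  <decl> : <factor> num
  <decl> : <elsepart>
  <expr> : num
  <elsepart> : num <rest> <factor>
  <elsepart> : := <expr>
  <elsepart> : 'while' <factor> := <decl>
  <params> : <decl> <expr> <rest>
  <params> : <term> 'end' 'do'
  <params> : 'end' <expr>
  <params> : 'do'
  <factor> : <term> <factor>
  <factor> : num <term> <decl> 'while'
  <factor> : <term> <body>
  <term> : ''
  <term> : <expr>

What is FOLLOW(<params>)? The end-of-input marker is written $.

In <rest> : <params>: <params> is at the end, add FOLLOW(<rest>) = { $, 'do', 'while', :=, num }.
Union: FOLLOW(<params>) = { $, 'do', 'while', :=, num }.

{ $, 'do', 'while', :=, num }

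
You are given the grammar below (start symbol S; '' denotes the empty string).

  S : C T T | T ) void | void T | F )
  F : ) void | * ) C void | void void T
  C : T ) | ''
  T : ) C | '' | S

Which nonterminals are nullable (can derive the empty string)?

{ C, S, T }

Directly nullable (have an ''-production): C, T.
S : C T T with every symbol nullable, so S is nullable.
No other nonterminal has a production whose RHS symbols are all nullable.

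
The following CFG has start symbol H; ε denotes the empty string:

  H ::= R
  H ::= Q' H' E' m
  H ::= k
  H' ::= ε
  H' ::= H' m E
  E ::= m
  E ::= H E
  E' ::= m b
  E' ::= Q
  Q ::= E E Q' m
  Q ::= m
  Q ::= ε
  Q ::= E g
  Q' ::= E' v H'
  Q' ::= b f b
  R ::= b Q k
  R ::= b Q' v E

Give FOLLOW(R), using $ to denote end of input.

{ $, b, k, m, v }

In H ::= R: R is at the end, add FOLLOW(H) = { $, b, k, m, v }.
Union: FOLLOW(R) = { $, b, k, m, v }.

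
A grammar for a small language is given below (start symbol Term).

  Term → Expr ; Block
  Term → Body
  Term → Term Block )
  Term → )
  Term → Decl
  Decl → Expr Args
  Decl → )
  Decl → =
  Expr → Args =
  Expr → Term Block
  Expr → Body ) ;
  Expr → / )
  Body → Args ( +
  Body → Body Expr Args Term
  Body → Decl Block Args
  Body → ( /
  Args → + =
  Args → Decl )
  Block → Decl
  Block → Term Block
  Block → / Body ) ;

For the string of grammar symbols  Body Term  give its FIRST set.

{ (, ), +, /, = }

Add FIRST(Body) = { (, ), +, /, = }; Body is not nullable, stop.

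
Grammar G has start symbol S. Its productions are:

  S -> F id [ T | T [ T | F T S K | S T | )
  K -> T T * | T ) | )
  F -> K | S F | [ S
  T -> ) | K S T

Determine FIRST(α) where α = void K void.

void is a terminal; add {void} and stop.

{ void }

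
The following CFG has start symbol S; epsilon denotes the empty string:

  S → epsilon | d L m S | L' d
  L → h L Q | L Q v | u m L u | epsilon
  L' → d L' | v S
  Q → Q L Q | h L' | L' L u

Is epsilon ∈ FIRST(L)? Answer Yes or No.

L has an epsilon-production, so L ⇒ epsilon.

Yes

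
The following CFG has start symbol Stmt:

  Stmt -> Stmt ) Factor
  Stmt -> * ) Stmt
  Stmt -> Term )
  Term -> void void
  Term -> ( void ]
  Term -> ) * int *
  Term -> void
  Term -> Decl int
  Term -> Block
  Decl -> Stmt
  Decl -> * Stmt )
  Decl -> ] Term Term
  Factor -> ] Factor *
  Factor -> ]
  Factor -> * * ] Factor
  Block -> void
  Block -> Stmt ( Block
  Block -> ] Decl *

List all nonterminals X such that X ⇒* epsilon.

No nonterminal has an empty production or an RHS whose symbols are all nullable.

{ } (none)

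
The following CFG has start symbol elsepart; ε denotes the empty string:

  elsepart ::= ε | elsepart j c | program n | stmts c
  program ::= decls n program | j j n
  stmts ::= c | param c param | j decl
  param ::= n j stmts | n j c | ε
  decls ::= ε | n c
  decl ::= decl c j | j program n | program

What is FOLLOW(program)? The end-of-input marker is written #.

In elsepart ::= program n: add FIRST(n) = { n }.
In program ::= decls n program: program is at the end, add FOLLOW(program) = { c, n }.
In decl ::= j program n: add FIRST(n) = { n }.
In decl ::= program: program is at the end, add FOLLOW(decl) = { c }.
Union: FOLLOW(program) = { c, n }.

{ c, n }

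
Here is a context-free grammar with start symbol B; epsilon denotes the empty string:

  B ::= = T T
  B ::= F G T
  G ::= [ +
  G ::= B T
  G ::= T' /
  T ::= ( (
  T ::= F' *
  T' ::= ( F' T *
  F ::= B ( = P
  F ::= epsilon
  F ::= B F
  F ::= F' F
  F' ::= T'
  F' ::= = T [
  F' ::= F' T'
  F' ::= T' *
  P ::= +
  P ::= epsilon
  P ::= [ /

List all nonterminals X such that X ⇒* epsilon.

Directly nullable (have an epsilon-production): F, P.
No other nonterminal has a production whose RHS symbols are all nullable.

{ F, P }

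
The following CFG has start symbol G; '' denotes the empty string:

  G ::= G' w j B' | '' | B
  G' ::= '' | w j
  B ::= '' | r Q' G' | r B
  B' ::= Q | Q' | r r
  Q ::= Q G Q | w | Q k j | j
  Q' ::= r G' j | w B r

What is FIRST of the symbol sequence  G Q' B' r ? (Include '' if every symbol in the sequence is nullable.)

{ r, w }

Add FIRST(G)\{''} = { r, w }; G is nullable, continue.
Add FIRST(Q') = { r, w }; Q' is not nullable, stop.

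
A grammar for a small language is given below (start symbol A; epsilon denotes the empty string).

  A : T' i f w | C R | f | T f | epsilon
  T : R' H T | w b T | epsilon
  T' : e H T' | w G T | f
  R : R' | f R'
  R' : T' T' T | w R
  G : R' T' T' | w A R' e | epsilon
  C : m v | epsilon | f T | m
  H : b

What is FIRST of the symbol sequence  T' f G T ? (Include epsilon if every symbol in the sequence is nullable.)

Add FIRST(T') = { e, f, w }; T' is not nullable, stop.

{ e, f, w }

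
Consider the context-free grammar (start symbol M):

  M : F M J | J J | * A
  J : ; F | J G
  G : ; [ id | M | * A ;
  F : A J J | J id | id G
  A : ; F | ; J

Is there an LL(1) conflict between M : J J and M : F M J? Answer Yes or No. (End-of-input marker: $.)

Yes

FIRST(J J) = { ; } and FIRST(F M J) = { ;, id }.
Both contain ;, so the two alternatives are not disjoint — LL(1) conflict.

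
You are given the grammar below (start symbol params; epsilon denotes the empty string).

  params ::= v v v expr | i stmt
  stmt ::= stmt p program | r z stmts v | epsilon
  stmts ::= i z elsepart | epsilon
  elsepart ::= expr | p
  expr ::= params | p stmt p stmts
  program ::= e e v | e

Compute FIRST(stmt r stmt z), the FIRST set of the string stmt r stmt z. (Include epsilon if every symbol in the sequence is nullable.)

Add FIRST(stmt)\{epsilon} = { p, r }; stmt is nullable, continue.
r is a terminal; add {r} and stop.

{ p, r }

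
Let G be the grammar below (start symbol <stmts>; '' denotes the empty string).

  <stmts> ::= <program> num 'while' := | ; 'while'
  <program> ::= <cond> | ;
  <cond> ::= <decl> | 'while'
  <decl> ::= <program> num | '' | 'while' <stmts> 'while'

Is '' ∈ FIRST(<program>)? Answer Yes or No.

<program> ::= <cond> and each of <cond> is nullable, so <program> ⇒* ''.

Yes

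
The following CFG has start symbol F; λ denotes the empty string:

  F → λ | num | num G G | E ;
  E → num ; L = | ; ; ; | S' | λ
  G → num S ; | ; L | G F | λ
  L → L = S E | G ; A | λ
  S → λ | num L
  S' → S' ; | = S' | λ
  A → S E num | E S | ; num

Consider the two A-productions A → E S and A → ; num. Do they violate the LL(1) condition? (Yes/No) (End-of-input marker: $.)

FIRST(E S) = { ;, =, num, λ } and FIRST(; num) = { ; }.
Both contain ;, so the two alternatives are not disjoint — LL(1) conflict.

Yes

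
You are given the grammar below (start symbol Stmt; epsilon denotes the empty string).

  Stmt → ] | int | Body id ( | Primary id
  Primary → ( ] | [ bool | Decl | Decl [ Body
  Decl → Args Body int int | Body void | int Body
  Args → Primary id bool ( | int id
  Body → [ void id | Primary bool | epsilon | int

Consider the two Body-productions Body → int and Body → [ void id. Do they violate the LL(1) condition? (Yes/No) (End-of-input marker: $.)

FIRST(int) = { int } and FIRST([ void id) = { [ }.
The FIRST sets are disjoint and neither alternative is nullable — no conflict.

No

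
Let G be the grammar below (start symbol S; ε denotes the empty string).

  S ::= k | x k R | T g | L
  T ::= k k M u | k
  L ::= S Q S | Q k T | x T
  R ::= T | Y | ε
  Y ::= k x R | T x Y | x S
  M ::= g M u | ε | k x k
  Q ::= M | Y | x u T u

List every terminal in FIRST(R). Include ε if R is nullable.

From R ::= T: add FIRST(T) = { k }.
From R ::= Y: add FIRST(Y) = { k, x }.
R ::= ε contributes ε.
Union: FIRST(R) = { k, x, ε }.

{ k, x, ε }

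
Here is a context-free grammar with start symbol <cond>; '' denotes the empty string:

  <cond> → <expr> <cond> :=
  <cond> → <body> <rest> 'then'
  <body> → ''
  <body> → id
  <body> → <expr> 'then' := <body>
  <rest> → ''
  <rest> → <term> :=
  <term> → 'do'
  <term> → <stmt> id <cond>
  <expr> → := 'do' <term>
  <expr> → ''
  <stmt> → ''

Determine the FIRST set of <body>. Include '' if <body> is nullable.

{ 'then', :=, id, '' }

<body> → '' contributes ''.
<body> → id contributes {id}.
From <body> → <expr> 'then' := <body>: <expr> nullable, take FIRST(<expr>) ∪ {'then'} = { 'then', := }.
Union: FIRST(<body>) = { 'then', :=, id, '' }.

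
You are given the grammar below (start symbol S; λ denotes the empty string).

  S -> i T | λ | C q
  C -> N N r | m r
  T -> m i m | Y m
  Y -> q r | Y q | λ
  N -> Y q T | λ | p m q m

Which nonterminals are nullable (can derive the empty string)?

Directly nullable (have an λ-production): S, Y, N.
No other nonterminal has a production whose RHS symbols are all nullable.

{ N, S, Y }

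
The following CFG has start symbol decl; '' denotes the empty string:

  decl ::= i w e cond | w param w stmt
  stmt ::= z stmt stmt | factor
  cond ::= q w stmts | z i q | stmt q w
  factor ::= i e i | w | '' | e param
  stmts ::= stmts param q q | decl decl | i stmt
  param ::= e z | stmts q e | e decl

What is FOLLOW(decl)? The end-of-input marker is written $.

{ $, e, i, q, w, z }

decl is the start symbol, so $ ∈ FOLLOW(decl).
In stmts ::= decl decl: add FIRST(decl) = { i, w }.
In stmts ::= decl decl: decl is at the end, add FOLLOW(stmts) = { $, e, i, q, w, z }.
In param ::= e decl: decl is at the end, add FOLLOW(param) = { $, e, i, q, w, z }.
Union: FOLLOW(decl) = { $, e, i, q, w, z }.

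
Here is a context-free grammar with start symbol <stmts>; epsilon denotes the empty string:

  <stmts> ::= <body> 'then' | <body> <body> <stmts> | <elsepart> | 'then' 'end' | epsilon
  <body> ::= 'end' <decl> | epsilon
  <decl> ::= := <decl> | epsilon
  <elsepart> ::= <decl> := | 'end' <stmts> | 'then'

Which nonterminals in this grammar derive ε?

{ <body>, <decl>, <stmts> }

Directly nullable (have an epsilon-production): <stmts>, <body>, <decl>.
No other nonterminal has a production whose RHS symbols are all nullable.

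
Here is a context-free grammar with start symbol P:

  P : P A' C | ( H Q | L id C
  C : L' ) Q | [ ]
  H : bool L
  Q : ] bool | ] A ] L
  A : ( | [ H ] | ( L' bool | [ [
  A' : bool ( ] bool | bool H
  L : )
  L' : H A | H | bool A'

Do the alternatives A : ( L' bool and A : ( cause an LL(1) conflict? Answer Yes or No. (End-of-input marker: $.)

FIRST(( L' bool) = { ( } and FIRST(() = { ( }.
Both contain (, so the two alternatives are not disjoint — LL(1) conflict.

Yes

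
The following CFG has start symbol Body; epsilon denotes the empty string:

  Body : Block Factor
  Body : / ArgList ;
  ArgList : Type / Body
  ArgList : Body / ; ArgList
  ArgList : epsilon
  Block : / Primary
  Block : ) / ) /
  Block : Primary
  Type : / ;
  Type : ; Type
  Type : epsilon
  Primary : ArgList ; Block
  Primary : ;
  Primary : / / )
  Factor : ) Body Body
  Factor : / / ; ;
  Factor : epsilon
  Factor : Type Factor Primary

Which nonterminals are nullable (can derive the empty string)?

Directly nullable (have an epsilon-production): ArgList, Type, Factor.
No other nonterminal has a production whose RHS symbols are all nullable.

{ ArgList, Factor, Type }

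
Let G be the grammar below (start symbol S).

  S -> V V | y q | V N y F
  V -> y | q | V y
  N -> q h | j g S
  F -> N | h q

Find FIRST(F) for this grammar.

From F -> N: add FIRST(N) = { j, q }.
F -> h q contributes {h}.
Union: FIRST(F) = { h, j, q }.

{ h, j, q }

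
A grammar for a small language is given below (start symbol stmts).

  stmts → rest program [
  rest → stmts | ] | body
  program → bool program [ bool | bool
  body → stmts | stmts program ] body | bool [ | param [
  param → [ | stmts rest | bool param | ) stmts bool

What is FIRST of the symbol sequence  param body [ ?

Add FIRST(param) = { ), [, ], bool }; param is not nullable, stop.

{ ), [, ], bool }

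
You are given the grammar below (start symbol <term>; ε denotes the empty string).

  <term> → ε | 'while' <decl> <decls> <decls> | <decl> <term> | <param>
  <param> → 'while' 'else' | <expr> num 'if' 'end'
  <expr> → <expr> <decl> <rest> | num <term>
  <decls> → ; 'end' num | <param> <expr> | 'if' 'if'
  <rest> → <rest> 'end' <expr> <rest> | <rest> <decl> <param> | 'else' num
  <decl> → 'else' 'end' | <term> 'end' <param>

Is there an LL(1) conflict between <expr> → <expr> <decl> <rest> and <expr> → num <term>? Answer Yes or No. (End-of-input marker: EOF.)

FIRST(<expr> <decl> <rest>) = { num } and FIRST(num <term>) = { num }.
Both contain num, so the two alternatives are not disjoint — LL(1) conflict.

Yes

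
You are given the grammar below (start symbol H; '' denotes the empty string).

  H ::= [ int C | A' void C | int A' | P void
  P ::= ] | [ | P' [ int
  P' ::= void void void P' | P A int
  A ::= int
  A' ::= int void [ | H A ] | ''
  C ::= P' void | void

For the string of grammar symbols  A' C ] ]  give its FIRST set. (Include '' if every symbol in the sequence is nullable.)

{ [, ], int, void }

Add FIRST(A')\{''} = { [, ], int, void }; A' is nullable, continue.
Add FIRST(C) = { [, ], void }; C is not nullable, stop.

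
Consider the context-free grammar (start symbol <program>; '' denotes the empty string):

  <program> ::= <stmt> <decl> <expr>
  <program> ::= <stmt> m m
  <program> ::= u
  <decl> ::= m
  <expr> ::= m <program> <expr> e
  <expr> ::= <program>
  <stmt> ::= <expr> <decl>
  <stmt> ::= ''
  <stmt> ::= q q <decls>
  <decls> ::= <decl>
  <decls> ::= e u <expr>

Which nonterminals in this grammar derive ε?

Directly nullable (have an ''-production): <stmt>.
No other nonterminal has a production whose RHS symbols are all nullable.

{ <stmt> }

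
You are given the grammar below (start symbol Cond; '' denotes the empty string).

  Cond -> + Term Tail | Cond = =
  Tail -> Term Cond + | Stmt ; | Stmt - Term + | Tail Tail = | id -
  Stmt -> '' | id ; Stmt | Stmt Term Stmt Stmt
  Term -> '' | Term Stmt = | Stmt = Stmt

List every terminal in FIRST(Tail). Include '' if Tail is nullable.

{ +, -, ;, =, id }

From Tail -> Term Cond +: Term nullable, take FIRST(Term) ∪ FIRST(Cond) = { +, =, id }.
From Tail -> Stmt ;: Stmt nullable, take FIRST(Stmt) ∪ {;} = { ;, =, id }.
From Tail -> Stmt - Term +: Stmt nullable, take FIRST(Stmt) ∪ {-} = { -, =, id }.
From Tail -> Tail Tail =: add FIRST(Tail) = { +, -, ;, =, id }.
Tail -> id - contributes {id}.
Union: FIRST(Tail) = { +, -, ;, =, id }.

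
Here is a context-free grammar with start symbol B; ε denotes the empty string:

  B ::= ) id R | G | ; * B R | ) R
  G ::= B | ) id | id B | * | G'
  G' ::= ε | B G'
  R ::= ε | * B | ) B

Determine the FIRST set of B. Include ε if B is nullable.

B ::= ) id R contributes {)}.
From B ::= G: add FIRST(G) = { ), *, ;, id, ε } (including ε since G is nullable).
B ::= ; * B R contributes {;}.
B ::= ) R contributes {)}.
Union: FIRST(B) = { ), *, ;, id, ε }.

{ ), *, ;, id, ε }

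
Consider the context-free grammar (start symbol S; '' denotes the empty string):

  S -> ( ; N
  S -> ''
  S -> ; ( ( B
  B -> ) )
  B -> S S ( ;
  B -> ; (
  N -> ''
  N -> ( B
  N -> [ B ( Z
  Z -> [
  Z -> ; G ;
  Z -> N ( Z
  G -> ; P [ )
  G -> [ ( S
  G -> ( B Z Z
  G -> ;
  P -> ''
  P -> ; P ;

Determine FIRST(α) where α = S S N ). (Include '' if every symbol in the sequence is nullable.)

Add FIRST(S)\{''} = { (, ; }; S is nullable, continue.
Add FIRST(S)\{''} = { (, ; }; S is nullable, continue.
Add FIRST(N)\{''} = { (, [ }; N is nullable, continue.
) is a terminal; add {)} and stop.

{ (, ), ;, [ }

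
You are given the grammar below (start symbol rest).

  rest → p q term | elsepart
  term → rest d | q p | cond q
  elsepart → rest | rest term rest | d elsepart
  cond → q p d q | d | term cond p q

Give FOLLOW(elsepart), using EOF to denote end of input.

{ EOF, d, p, q }

In rest → elsepart: elsepart is at the end, add FOLLOW(rest) = { EOF, d, p, q }.
In elsepart → d elsepart: elsepart is at the end, add FOLLOW(elsepart) = { EOF, d, p, q }.
Union: FOLLOW(elsepart) = { EOF, d, p, q }.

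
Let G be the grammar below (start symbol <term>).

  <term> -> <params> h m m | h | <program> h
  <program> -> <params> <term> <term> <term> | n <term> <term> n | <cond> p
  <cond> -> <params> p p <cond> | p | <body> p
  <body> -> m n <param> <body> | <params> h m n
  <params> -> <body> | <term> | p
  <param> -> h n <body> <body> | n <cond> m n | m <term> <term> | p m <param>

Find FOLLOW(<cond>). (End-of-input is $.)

{ m, p }

In <program> -> <cond> p: add FIRST(p) = { p }.
In <cond> -> <params> p p <cond>: <cond> is at the end, add FOLLOW(<cond>) = { m, p }.
In <param> -> n <cond> m n: add FIRST(m n) = { m }.
Union: FOLLOW(<cond>) = { m, p }.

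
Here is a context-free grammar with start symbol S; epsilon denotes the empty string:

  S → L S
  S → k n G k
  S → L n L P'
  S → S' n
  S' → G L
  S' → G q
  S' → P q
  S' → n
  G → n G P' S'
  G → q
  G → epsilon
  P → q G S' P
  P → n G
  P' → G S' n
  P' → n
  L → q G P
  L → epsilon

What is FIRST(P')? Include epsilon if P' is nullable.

{ n, q }

From P' → G S' n: G, S' nullable, take FIRST(G) ∪ FIRST(S') ∪ {n} = { n, q }.
P' → n contributes {n}.
Union: FIRST(P') = { n, q }.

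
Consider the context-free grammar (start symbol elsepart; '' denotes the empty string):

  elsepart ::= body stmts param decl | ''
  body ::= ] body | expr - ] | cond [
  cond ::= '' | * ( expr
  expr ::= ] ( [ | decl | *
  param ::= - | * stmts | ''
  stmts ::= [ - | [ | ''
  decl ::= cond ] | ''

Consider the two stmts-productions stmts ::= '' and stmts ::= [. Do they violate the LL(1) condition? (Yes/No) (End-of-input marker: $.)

FIRST('') = { '' } and FIRST([) = { [ }.
The first is nullable but FOLLOW(stmts) = { $, *, -, ] } is disjoint from FIRST of the second.

No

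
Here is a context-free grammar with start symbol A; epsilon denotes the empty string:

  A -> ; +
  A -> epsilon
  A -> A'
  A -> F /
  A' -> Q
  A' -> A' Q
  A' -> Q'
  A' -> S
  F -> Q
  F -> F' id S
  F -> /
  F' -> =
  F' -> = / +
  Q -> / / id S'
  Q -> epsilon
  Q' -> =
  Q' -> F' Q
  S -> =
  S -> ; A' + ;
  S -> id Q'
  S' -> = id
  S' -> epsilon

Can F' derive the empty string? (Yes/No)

Nullable nonterminals: A, A', F, Q, S'.
No production of F' has an RHS whose symbols are all nullable, so F' is not nullable.

No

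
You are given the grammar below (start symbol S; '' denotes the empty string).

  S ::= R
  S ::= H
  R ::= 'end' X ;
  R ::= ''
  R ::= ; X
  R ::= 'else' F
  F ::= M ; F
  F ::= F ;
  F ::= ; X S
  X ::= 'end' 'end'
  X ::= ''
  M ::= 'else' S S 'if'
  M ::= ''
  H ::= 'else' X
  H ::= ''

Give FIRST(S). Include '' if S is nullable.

{ 'else', 'end', ;, '' }

From S ::= R: add FIRST(R) = { 'else', 'end', ;, '' } (including '' since R is nullable).
From S ::= H: add FIRST(H) = { 'else', '' } (including '' since H is nullable).
Union: FIRST(S) = { 'else', 'end', ;, '' }.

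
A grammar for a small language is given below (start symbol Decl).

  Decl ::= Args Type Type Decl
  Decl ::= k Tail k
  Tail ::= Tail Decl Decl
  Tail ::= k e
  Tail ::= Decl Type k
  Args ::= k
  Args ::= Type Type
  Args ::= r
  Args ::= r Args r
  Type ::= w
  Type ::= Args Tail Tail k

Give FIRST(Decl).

{ k, r, w }

From Decl ::= Args Type Type Decl: add FIRST(Args) = { k, r, w }.
Decl ::= k Tail k contributes {k}.
Union: FIRST(Decl) = { k, r, w }.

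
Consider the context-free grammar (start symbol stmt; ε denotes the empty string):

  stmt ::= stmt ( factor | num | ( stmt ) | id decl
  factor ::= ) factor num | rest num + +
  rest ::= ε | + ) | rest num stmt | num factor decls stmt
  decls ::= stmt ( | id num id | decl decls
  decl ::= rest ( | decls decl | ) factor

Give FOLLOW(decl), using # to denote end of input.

In stmt ::= id decl: decl is at the end, add FOLLOW(stmt) = { #, (, ), num }.
In decls ::= decl decls: add FIRST(decls) = { (, ), +, id, num }.
In decl ::= decls decl: decl is at the end, add FOLLOW(decl) = { #, (, ), +, id, num }.
Union: FOLLOW(decl) = { #, (, ), +, id, num }.

{ #, (, ), +, id, num }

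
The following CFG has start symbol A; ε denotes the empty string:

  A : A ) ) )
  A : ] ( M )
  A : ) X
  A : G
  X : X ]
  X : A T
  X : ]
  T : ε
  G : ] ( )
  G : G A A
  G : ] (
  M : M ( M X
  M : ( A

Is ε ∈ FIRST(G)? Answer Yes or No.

No

Nullable nonterminals: T.
No production of G has an RHS whose symbols are all nullable, so G is not nullable.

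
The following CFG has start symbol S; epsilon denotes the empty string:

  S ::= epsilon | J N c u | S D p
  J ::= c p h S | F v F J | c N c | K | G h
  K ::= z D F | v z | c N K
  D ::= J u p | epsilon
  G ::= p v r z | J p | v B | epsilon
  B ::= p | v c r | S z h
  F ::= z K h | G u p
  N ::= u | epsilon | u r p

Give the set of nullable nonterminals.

{ D, G, N, S }

Directly nullable (have an epsilon-production): S, D, G, N.
No other nonterminal has a production whose RHS symbols are all nullable.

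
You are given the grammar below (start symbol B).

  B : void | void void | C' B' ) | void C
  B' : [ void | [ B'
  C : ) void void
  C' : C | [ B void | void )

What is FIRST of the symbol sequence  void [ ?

void is a terminal; add {void} and stop.

{ void }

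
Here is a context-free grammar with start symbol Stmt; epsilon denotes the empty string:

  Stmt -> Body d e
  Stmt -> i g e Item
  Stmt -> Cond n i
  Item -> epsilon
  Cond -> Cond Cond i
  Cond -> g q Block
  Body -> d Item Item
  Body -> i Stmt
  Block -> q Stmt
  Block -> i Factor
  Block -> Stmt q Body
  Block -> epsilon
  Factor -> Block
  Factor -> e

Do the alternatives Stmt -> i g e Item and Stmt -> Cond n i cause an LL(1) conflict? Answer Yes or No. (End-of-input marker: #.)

FIRST(i g e Item) = { i } and FIRST(Cond n i) = { g }.
The FIRST sets are disjoint and neither alternative is nullable — no conflict.

No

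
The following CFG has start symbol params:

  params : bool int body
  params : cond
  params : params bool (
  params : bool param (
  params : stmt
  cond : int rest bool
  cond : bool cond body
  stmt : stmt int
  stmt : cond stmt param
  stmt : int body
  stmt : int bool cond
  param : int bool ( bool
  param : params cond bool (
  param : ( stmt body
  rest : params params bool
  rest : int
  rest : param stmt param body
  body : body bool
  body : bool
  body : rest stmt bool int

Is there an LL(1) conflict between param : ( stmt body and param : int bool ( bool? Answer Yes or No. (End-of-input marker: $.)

FIRST(( stmt body) = { ( } and FIRST(int bool ( bool) = { int }.
The FIRST sets are disjoint and neither alternative is nullable — no conflict.

No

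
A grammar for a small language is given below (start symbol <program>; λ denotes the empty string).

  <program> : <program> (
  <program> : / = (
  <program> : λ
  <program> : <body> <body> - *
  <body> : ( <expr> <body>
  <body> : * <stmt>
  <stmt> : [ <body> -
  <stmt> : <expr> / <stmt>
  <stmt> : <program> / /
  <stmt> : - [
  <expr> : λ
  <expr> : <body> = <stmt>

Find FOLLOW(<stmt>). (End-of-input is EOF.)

In <body> : * <stmt>: <stmt> is at the end, add FOLLOW(<body>) = { (, *, -, = }.
In <stmt> : <expr> / <stmt>: <stmt> is at the end, add FOLLOW(<stmt>) = { (, *, -, /, = }.
In <expr> : <body> = <stmt>: <stmt> is at the end, add FOLLOW(<expr>) = { (, *, / }.
Union: FOLLOW(<stmt>) = { (, *, -, /, = }.

{ (, *, -, /, = }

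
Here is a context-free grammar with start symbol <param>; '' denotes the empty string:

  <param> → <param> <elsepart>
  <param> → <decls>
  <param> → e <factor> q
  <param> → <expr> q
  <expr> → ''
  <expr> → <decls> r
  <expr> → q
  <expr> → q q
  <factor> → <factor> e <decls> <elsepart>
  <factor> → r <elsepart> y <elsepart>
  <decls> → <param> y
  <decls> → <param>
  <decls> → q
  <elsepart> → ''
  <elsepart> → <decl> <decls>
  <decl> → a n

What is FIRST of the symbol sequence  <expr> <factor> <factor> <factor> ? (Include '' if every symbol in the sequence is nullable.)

Add FIRST(<expr>)\{''} = { e, q }; <expr> is nullable, continue.
Add FIRST(<factor>) = { r }; <factor> is not nullable, stop.

{ e, q, r }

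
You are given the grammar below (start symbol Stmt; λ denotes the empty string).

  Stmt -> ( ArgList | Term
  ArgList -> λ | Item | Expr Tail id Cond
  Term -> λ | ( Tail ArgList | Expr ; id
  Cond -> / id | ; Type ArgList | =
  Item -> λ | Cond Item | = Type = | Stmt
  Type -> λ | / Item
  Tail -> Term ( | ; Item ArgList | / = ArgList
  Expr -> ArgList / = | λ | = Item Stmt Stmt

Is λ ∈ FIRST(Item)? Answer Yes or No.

Item has an λ-production, so Item ⇒ λ.

Yes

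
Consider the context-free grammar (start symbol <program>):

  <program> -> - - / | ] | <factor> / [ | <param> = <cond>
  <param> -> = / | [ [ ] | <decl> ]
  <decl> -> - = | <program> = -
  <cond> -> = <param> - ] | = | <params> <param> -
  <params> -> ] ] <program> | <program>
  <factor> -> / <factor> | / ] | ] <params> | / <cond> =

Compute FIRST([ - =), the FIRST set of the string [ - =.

{ [ }

[ is a terminal; add {[} and stop.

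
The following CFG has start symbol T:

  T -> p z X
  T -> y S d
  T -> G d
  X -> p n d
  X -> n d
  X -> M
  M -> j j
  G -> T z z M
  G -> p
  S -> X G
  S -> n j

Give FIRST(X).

{ j, n, p }

X -> p n d contributes {p}.
X -> n d contributes {n}.
From X -> M: add FIRST(M) = { j }.
Union: FIRST(X) = { j, n, p }.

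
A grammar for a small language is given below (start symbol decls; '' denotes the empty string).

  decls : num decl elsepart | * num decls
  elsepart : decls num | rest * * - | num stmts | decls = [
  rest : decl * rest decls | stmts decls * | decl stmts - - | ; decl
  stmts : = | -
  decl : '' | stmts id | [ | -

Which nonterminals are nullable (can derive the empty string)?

{ decl }

Directly nullable (have an ''-production): decl.
No other nonterminal has a production whose RHS symbols are all nullable.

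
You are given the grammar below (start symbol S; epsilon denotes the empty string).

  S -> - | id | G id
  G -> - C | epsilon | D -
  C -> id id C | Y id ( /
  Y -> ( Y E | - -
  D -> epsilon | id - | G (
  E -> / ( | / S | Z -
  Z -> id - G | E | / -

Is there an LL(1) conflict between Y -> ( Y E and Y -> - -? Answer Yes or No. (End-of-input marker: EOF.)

No

FIRST(( Y E) = { ( } and FIRST(- -) = { - }.
The FIRST sets are disjoint and neither alternative is nullable — no conflict.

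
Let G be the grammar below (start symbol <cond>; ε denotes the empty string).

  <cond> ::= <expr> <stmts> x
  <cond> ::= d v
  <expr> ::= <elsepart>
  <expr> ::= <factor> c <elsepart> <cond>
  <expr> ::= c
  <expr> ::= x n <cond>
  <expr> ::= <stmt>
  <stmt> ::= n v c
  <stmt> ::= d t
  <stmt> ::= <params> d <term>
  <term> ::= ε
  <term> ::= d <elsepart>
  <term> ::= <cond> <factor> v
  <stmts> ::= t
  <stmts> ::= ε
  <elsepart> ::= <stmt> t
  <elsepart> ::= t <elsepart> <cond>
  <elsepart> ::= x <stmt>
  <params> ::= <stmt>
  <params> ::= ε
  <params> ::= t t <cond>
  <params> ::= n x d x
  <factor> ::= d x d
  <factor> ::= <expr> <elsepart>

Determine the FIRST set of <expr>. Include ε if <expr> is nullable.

{ c, d, n, t, x }

From <expr> ::= <elsepart>: add FIRST(<elsepart>) = { d, n, t, x }.
From <expr> ::= <factor> c <elsepart> <cond>: add FIRST(<factor>) = { c, d, n, t, x }.
<expr> ::= c contributes {c}.
<expr> ::= x n <cond> contributes {x}.
From <expr> ::= <stmt>: add FIRST(<stmt>) = { d, n, t }.
Union: FIRST(<expr>) = { c, d, n, t, x }.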